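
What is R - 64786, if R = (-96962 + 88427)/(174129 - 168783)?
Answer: -115451497/1782 ≈ -64788.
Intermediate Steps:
R = -2845/1782 (R = -8535/5346 = -8535*1/5346 = -2845/1782 ≈ -1.5965)
R - 64786 = -2845/1782 - 64786 = -115451497/1782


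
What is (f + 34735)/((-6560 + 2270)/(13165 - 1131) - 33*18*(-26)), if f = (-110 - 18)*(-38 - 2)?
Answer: 7266895/2815891 ≈ 2.5807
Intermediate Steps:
f = 5120 (f = -128*(-40) = 5120)
(f + 34735)/((-6560 + 2270)/(13165 - 1131) - 33*18*(-26)) = (5120 + 34735)/((-6560 + 2270)/(13165 - 1131) - 33*18*(-26)) = 39855/(-4290/12034 - 594*(-26)) = 39855/(-4290*1/12034 + 15444) = 39855/(-195/547 + 15444) = 39855/(8447673/547) = 39855*(547/8447673) = 7266895/2815891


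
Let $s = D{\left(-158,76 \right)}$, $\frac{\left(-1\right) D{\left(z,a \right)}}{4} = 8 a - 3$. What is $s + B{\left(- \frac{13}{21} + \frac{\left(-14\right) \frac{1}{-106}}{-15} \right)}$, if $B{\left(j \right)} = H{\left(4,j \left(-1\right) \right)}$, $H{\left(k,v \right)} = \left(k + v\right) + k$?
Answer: $- \frac{13419286}{5565} \approx -2411.4$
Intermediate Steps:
$H{\left(k,v \right)} = v + 2 k$
$B{\left(j \right)} = 8 - j$ ($B{\left(j \right)} = j \left(-1\right) + 2 \cdot 4 = - j + 8 = 8 - j$)
$D{\left(z,a \right)} = 12 - 32 a$ ($D{\left(z,a \right)} = - 4 \left(8 a - 3\right) = - 4 \left(-3 + 8 a\right) = 12 - 32 a$)
$s = -2420$ ($s = 12 - 2432 = -2420$)
$s + B{\left(- \frac{13}{21} + \frac{\left(-14\right) \frac{1}{-106}}{-15} \right)} = -2420 - \left(-8 - \frac{13}{21} + \frac{\left(-14\right) \frac{1}{-106}}{-15}\right) = -2420 - \left(-8 - \frac{13}{21} + \left(-14\right) \left(- \frac{1}{106}\right) \left(- \frac{1}{15}\right)\right) = -2420 + \left(8 - \left(- \frac{13}{21} + \frac{7}{53} \left(- \frac{1}{15}\right)\right)\right) = -2420 + \left(8 - \left(- \frac{13}{21} - \frac{7}{795}\right)\right) = -2420 + \left(8 - - \frac{3494}{5565}\right) = -2420 + \left(8 + \frac{3494}{5565}\right) = -2420 + \frac{48014}{5565} = - \frac{13419286}{5565}$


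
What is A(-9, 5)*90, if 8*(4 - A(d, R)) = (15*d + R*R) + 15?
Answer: 5715/4 ≈ 1428.8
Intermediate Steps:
A(d, R) = 17/8 - 15*d/8 - R²/8 (A(d, R) = 4 - ((15*d + R*R) + 15)/8 = 4 - ((15*d + R²) + 15)/8 = 4 - ((R² + 15*d) + 15)/8 = 4 - (15 + R² + 15*d)/8 = 4 + (-15/8 - 15*d/8 - R²/8) = 17/8 - 15*d/8 - R²/8)
A(-9, 5)*90 = (17/8 - 15/8*(-9) - ⅛*5²)*90 = (17/8 + 135/8 - ⅛*25)*90 = (17/8 + 135/8 - 25/8)*90 = (127/8)*90 = 5715/4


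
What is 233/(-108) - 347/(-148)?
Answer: 187/999 ≈ 0.18719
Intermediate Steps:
233/(-108) - 347/(-148) = 233*(-1/108) - 347*(-1/148) = -233/108 + 347/148 = 187/999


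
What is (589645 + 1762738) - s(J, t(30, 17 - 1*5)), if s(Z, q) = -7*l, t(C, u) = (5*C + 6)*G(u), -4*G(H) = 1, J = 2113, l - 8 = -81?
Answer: 2351872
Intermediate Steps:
l = -73 (l = 8 - 81 = -73)
G(H) = -¼ (G(H) = -¼*1 = -¼)
t(C, u) = -3/2 - 5*C/4 (t(C, u) = (5*C + 6)*(-¼) = (6 + 5*C)*(-¼) = -3/2 - 5*C/4)
s(Z, q) = 511 (s(Z, q) = -7*(-73) = 511)
(589645 + 1762738) - s(J, t(30, 17 - 1*5)) = (589645 + 1762738) - 1*511 = 2352383 - 511 = 2351872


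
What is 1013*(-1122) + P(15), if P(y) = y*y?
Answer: -1136361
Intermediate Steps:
P(y) = y**2
1013*(-1122) + P(15) = 1013*(-1122) + 15**2 = -1136586 + 225 = -1136361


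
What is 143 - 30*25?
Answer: -607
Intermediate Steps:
143 - 30*25 = 143 - 6*125 = 143 - 750 = -607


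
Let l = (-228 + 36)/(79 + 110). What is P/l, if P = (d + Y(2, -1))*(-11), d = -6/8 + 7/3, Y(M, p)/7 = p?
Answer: -15015/256 ≈ -58.652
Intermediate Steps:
Y(M, p) = 7*p
d = 19/12 (d = -6*⅛ + 7*(⅓) = -¾ + 7/3 = 19/12 ≈ 1.5833)
P = 715/12 (P = (19/12 + 7*(-1))*(-11) = (19/12 - 7)*(-11) = -65/12*(-11) = 715/12 ≈ 59.583)
l = -64/63 (l = -192/189 = -192*1/189 = -64/63 ≈ -1.0159)
P/l = 715/(12*(-64/63)) = (715/12)*(-63/64) = -15015/256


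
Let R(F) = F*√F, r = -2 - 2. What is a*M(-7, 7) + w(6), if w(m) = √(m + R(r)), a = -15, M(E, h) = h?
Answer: -105 + √2*(2 - I) ≈ -102.17 - 1.4142*I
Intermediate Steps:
r = -4
R(F) = F^(3/2)
w(m) = √(m - 8*I) (w(m) = √(m + (-4)^(3/2)) = √(m - 8*I))
a*M(-7, 7) + w(6) = -15*7 + √(6 - 8*I) = -105 + √2*(2 - I)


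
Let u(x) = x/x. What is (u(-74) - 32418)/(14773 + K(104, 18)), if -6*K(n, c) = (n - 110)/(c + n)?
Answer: -3954874/1802307 ≈ -2.1943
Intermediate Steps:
u(x) = 1
K(n, c) = -(-110 + n)/(6*(c + n)) (K(n, c) = -(n - 110)/(6*(c + n)) = -(-110 + n)/(6*(c + n)))
(u(-74) - 32418)/(14773 + K(104, 18)) = (1 - 32418)/(14773 + (110 - 1*104)/(6*(18 + 104))) = -32417/(14773 + (⅙)*(110 - 104)/122) = -32417/(14773 + (⅙)*(1/122)*6) = -32417/(14773 + 1/122) = -32417/1802307/122 = -32417*122/1802307 = -3954874/1802307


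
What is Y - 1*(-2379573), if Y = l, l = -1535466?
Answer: 844107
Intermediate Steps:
Y = -1535466
Y - 1*(-2379573) = -1535466 - 1*(-2379573) = -1535466 + 2379573 = 844107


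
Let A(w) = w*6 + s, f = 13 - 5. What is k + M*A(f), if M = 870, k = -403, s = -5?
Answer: 37007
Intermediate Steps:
f = 8
A(w) = -5 + 6*w (A(w) = w*6 - 5 = 6*w - 5 = -5 + 6*w)
k + M*A(f) = -403 + 870*(-5 + 6*8) = -403 + 870*(-5 + 48) = -403 + 870*43 = -403 + 37410 = 37007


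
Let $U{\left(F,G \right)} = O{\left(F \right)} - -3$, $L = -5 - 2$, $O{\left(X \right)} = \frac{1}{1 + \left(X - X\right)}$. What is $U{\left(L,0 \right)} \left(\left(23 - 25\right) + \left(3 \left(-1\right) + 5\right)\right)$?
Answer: $0$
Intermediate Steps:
$O{\left(X \right)} = 1$ ($O{\left(X \right)} = \frac{1}{1 + 0} = 1^{-1} = 1$)
$L = -7$
$U{\left(F,G \right)} = 4$ ($U{\left(F,G \right)} = 1 - -3 = 1 + 3 = 4$)
$U{\left(L,0 \right)} \left(\left(23 - 25\right) + \left(3 \left(-1\right) + 5\right)\right) = 4 \left(\left(23 - 25\right) + \left(3 \left(-1\right) + 5\right)\right) = 4 \left(\left(23 - 25\right) + \left(-3 + 5\right)\right) = 4 \left(-2 + 2\right) = 4 \cdot 0 = 0$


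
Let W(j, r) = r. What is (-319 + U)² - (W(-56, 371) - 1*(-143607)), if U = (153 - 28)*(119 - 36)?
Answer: 100979158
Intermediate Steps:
U = 10375 (U = 125*83 = 10375)
(-319 + U)² - (W(-56, 371) - 1*(-143607)) = (-319 + 10375)² - (371 - 1*(-143607)) = 10056² - (371 + 143607) = 101123136 - 1*143978 = 101123136 - 143978 = 100979158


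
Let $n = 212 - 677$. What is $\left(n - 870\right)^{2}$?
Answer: $1782225$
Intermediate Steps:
$n = -465$
$\left(n - 870\right)^{2} = \left(-465 - 870\right)^{2} = \left(-1335\right)^{2} = 1782225$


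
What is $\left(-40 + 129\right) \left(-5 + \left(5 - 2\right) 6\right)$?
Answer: $1157$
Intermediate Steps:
$\left(-40 + 129\right) \left(-5 + \left(5 - 2\right) 6\right) = 89 \left(-5 + 3 \cdot 6\right) = 89 \left(-5 + 18\right) = 89 \cdot 13 = 1157$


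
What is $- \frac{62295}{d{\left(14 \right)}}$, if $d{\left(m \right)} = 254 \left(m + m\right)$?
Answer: $- \frac{62295}{7112} \approx -8.7591$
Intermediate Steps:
$d{\left(m \right)} = 508 m$ ($d{\left(m \right)} = 254 \cdot 2 m = 508 m$)
$- \frac{62295}{d{\left(14 \right)}} = - \frac{62295}{508 \cdot 14} = - \frac{62295}{7112}$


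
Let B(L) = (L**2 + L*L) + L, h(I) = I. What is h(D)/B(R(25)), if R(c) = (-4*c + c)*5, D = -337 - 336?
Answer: -673/280875 ≈ -0.0023961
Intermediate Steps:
D = -673
R(c) = -15*c (R(c) = -3*c*5 = -15*c)
B(L) = L + 2*L**2 (B(L) = (L**2 + L**2) + L = 2*L**2 + L = L + 2*L**2)
h(D)/B(R(25)) = -673*(-1/(375*(1 + 2*(-15*25)))) = -673*(-1/(375*(1 + 2*(-375)))) = -673*(-1/(375*(1 - 750))) = -673/((-375*(-749))) = -673/280875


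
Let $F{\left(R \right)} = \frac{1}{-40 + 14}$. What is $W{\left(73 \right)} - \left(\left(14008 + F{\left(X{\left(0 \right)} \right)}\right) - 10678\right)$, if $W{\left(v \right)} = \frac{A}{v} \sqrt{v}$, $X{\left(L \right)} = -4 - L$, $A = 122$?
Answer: $- \frac{86579}{26} + \frac{122 \sqrt{73}}{73} \approx -3315.7$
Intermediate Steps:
$F{\left(R \right)} = - \frac{1}{26}$ ($F{\left(R \right)} = \frac{1}{-26} = - \frac{1}{26}$)
$W{\left(v \right)} = \frac{122}{\sqrt{v}}$ ($W{\left(v \right)} = \frac{122}{v} \sqrt{v} = \frac{122}{\sqrt{v}}$)
$W{\left(73 \right)} - \left(\left(14008 + F{\left(X{\left(0 \right)} \right)}\right) - 10678\right) = \frac{122}{\sqrt{73}} - \left(\left(14008 - \frac{1}{26}\right) - 10678\right) = 122 \frac{\sqrt{73}}{73} - \left(\frac{364207}{26} - 10678\right) = \frac{122 \sqrt{73}}{73} - \frac{86579}{26} = - \frac{86579}{26} + \frac{122 \sqrt{73}}{73}$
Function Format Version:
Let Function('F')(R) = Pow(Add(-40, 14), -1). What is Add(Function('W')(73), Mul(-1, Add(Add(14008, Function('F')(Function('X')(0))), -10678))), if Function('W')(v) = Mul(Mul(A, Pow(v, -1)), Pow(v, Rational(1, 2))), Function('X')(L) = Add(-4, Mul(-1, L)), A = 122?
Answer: Add(Rational(-86579, 26), Mul(Rational(122, 73), Pow(73, Rational(1, 2)))) ≈ -3315.7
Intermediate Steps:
Function('F')(R) = Rational(-1, 26) (Function('F')(R) = Pow(-26, -1) = Rational(-1, 26))
Function('W')(v) = Mul(122, Pow(v, Rational(-1, 2))) (Function('W')(v) = Mul(Mul(122, Pow(v, -1)), Pow(v, Rational(1, 2))) = Mul(122, Pow(v, Rational(-1, 2))))
Add(Function('W')(73), Mul(-1, Add(Add(14008, Function('F')(Function('X')(0))), -10678))) = Add(Mul(122, Pow(73, Rational(-1, 2))), Mul(-1, Add(Add(14008, Rational(-1, 26)), -10678))) = Add(Mul(122, Mul(Rational(1, 73), Pow(73, Rational(1, 2)))), Mul(-1, Add(Rational(364207, 26), -10678))) = Add(Mul(Rational(122, 73), Pow(73, Rational(1, 2))), Mul(-1, Rational(86579, 26))) = Add(Mul(Rational(122, 73), Pow(73, Rational(1, 2))), Rational(-86579, 26)) = Add(Rational(-86579, 26), Mul(Rational(122, 73), Pow(73, Rational(1, 2))))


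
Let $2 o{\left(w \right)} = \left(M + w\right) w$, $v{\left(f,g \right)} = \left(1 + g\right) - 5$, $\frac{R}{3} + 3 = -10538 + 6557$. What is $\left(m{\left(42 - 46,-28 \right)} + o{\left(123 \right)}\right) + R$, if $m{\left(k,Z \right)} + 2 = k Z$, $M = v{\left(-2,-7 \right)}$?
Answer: $-4954$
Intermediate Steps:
$R = -11952$ ($R = -9 + 3 \left(-10538 + 6557\right) = -9 + 3 \left(-3981\right) = -9 - 11943 = -11952$)
$v{\left(f,g \right)} = -4 + g$
$M = -11$ ($M = -4 - 7 = -11$)
$m{\left(k,Z \right)} = -2 + Z k$ ($m{\left(k,Z \right)} = -2 + k Z = -2 + Z k$)
$o{\left(w \right)} = \frac{w \left(-11 + w\right)}{2}$ ($o{\left(w \right)} = \frac{\left(-11 + w\right) w}{2} = \frac{w \left(-11 + w\right)}{2}$)
$\left(m{\left(42 - 46,-28 \right)} + o{\left(123 \right)}\right) + R = \left(\left(-2 - 28 \left(42 - 46\right)\right) + \frac{1}{2} \cdot 123 \left(-11 + 123\right)\right) - 11952 = \left(\left(-2 - 28 \left(42 - 46\right)\right) + \frac{1}{2} \cdot 123 \cdot 112\right) - 11952 = \left(\left(-2 - -112\right) + 6888\right) - 11952 = \left(\left(-2 + 112\right) + 6888\right) - 11952 = \left(110 + 6888\right) - 11952 = 6998 - 11952 = -4954$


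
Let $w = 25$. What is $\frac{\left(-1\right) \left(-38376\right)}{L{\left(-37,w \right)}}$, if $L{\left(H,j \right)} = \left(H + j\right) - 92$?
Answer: $-369$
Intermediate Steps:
$L{\left(H,j \right)} = -92 + H + j$
$\frac{\left(-1\right) \left(-38376\right)}{L{\left(-37,w \right)}} = \frac{\left(-1\right) \left(-38376\right)}{-92 - 37 + 25} = \frac{38376}{-104} = 38376 \left(- \frac{1}{104}\right) = -369$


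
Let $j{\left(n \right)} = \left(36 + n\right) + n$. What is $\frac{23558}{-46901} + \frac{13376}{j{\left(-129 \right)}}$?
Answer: $- \frac{316288826}{5206011} \approx -60.755$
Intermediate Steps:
$j{\left(n \right)} = 36 + 2 n$
$\frac{23558}{-46901} + \frac{13376}{j{\left(-129 \right)}} = \frac{23558}{-46901} + \frac{13376}{36 + 2 \left(-129\right)} = 23558 \left(- \frac{1}{46901}\right) + \frac{13376}{36 - 258} = - \frac{23558}{46901} + \frac{13376}{-222} = - \frac{23558}{46901} + 13376 \left(- \frac{1}{222}\right) = - \frac{23558}{46901} - \frac{6688}{111} = - \frac{316288826}{5206011}$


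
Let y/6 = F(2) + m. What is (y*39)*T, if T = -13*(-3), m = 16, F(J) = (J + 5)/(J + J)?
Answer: 323973/2 ≈ 1.6199e+5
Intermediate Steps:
F(J) = (5 + J)/(2*J) (F(J) = (5 + J)/((2*J)) = (5 + J)*(1/(2*J)) = (5 + J)/(2*J))
y = 213/2 (y = 6*((1/2)*(5 + 2)/2 + 16) = 6*((1/2)*(1/2)*7 + 16) = 6*(7/4 + 16) = 6*(71/4) = 213/2 ≈ 106.50)
T = 39
(y*39)*T = ((213/2)*39)*39 = (8307/2)*39 = 323973/2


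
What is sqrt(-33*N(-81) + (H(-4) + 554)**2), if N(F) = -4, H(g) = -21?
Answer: sqrt(284221) ≈ 533.12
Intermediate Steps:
sqrt(-33*N(-81) + (H(-4) + 554)**2) = sqrt(-33*(-4) + (-21 + 554)**2) = sqrt(132 + 533**2) = sqrt(132 + 284089) = sqrt(284221)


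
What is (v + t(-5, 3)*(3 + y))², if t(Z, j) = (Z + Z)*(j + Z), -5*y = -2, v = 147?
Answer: 46225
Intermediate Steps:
y = ⅖ (y = -⅕*(-2) = ⅖ ≈ 0.40000)
t(Z, j) = 2*Z*(Z + j) (t(Z, j) = (2*Z)*(Z + j) = 2*Z*(Z + j))
(v + t(-5, 3)*(3 + y))² = (147 + (2*(-5)*(-5 + 3))*(3 + ⅖))² = (147 + (2*(-5)*(-2))*(17/5))² = (147 + 20*(17/5))² = (147 + 68)² = 215² = 46225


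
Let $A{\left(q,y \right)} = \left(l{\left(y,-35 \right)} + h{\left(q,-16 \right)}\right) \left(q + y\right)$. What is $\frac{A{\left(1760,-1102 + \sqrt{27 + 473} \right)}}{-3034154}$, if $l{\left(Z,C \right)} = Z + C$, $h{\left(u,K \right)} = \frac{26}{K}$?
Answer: $\frac{2994861}{12136616} + \frac{19225 \sqrt{5}}{12136616} \approx 0.2503$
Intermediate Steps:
$l{\left(Z,C \right)} = C + Z$
$A{\left(q,y \right)} = \left(- \frac{293}{8} + y\right) \left(q + y\right)$ ($A{\left(q,y \right)} = \left(\left(-35 + y\right) + \frac{26}{-16}\right) \left(q + y\right) = \left(\left(-35 + y\right) + 26 \left(- \frac{1}{16}\right)\right) \left(q + y\right) = \left(\left(-35 + y\right) - \frac{13}{8}\right) \left(q + y\right) = \left(- \frac{293}{8} + y\right) \left(q + y\right)$)
$\frac{A{\left(1760,-1102 + \sqrt{27 + 473} \right)}}{-3034154} = \frac{\left(-1102 + \sqrt{27 + 473}\right)^{2} - 64460 - \frac{293 \left(-1102 + \sqrt{27 + 473}\right)}{8} + 1760 \left(-1102 + \sqrt{27 + 473}\right)}{-3034154} = \left(\left(-1102 + \sqrt{500}\right)^{2} - 64460 - \frac{293 \left(-1102 + \sqrt{500}\right)}{8} + 1760 \left(-1102 + \sqrt{500}\right)\right) \left(- \frac{1}{3034154}\right) = \left(\left(-1102 + 10 \sqrt{5}\right)^{2} - 64460 - \frac{293 \left(-1102 + 10 \sqrt{5}\right)}{8} + 1760 \left(-1102 + 10 \sqrt{5}\right)\right) \left(- \frac{1}{3034154}\right) = \left(\left(-1102 + 10 \sqrt{5}\right)^{2} - 64460 + \left(\frac{161443}{4} - \frac{1465 \sqrt{5}}{4}\right) - \left(1939520 - 17600 \sqrt{5}\right)\right) \left(- \frac{1}{3034154}\right) = \left(- \frac{7854477}{4} + \left(-1102 + 10 \sqrt{5}\right)^{2} + \frac{68935 \sqrt{5}}{4}\right) \left(- \frac{1}{3034154}\right) = \frac{7854477}{12136616} - \frac{68935 \sqrt{5}}{12136616} - \frac{\left(-1102 + 10 \sqrt{5}\right)^{2}}{3034154}$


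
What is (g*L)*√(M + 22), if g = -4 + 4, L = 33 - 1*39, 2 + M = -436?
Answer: 0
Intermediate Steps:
M = -438 (M = -2 - 436 = -438)
L = -6 (L = 33 - 39 = -6)
g = 0
(g*L)*√(M + 22) = (0*(-6))*√(-438 + 22) = 0*√(-416) = 0*(4*I*√26) = 0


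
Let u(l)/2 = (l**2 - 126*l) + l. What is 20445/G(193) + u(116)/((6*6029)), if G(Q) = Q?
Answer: 123195741/1163597 ≈ 105.87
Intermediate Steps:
u(l) = -250*l + 2*l**2 (u(l) = 2*((l**2 - 126*l) + l) = 2*(l**2 - 125*l) = -250*l + 2*l**2)
20445/G(193) + u(116)/((6*6029)) = 20445/193 + (2*116*(-125 + 116))/((6*6029)) = 20445*(1/193) + (2*116*(-9))/36174 = 20445/193 - 2088*1/36174 = 20445/193 - 348/6029 = 123195741/1163597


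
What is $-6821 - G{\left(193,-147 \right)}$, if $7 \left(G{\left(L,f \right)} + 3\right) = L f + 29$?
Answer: $- \frac{19384}{7} \approx -2769.1$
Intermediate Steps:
$G{\left(L,f \right)} = \frac{8}{7} + \frac{L f}{7}$ ($G{\left(L,f \right)} = -3 + \frac{L f + 29}{7} = -3 + \frac{29 + L f}{7} = -3 + \left(\frac{29}{7} + \frac{L f}{7}\right) = \frac{8}{7} + \frac{L f}{7}$)
$-6821 - G{\left(193,-147 \right)} = -6821 - \left(\frac{8}{7} + \frac{1}{7} \cdot 193 \left(-147\right)\right) = -6821 - \left(\frac{8}{7} - 4053\right) = -6821 - - \frac{28363}{7} = -6821 + \frac{28363}{7} = - \frac{19384}{7}$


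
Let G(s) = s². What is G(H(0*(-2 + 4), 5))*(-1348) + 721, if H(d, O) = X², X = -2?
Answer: -20847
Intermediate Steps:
H(d, O) = 4 (H(d, O) = (-2)² = 4)
G(H(0*(-2 + 4), 5))*(-1348) + 721 = 4²*(-1348) + 721 = 16*(-1348) + 721 = -21568 + 721 = -20847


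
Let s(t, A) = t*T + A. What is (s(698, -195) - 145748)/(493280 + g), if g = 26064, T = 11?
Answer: -138265/519344 ≈ -0.26623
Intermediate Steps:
s(t, A) = A + 11*t (s(t, A) = t*11 + A = 11*t + A = A + 11*t)
(s(698, -195) - 145748)/(493280 + g) = ((-195 + 11*698) - 145748)/(493280 + 26064) = ((-195 + 7678) - 145748)/519344 = (7483 - 145748)*(1/519344) = -138265*1/519344 = -138265/519344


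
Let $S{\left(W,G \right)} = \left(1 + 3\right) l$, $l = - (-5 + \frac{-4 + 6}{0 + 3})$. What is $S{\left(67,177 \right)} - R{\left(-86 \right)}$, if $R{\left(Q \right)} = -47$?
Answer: $\frac{193}{3} \approx 64.333$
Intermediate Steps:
$l = \frac{13}{3}$ ($l = - (-5 + \frac{2}{3}) = \left(-1\right) \left(- \frac{13}{3}\right) = \frac{13}{3} \approx 4.3333$)
$S{\left(W,G \right)} = \frac{52}{3}$ ($S{\left(W,G \right)} = \left(1 + 3\right) \frac{13}{3} = 4 \cdot \frac{13}{3} = \frac{52}{3}$)
$S{\left(67,177 \right)} - R{\left(-86 \right)} = \frac{52}{3} - -47 = \frac{52}{3} + 47 = \frac{193}{3}$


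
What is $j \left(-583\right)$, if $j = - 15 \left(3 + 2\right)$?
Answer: $43725$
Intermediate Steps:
$j = -75$ ($j = \left(-15\right) 5 = -75$)
$j \left(-583\right) = \left(-75\right) \left(-583\right) = 43725$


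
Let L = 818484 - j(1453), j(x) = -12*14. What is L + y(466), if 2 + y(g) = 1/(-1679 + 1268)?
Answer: 336465149/411 ≈ 8.1865e+5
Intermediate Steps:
j(x) = -168
L = 818652 (L = 818484 - 1*(-168) = 818484 + 168 = 818652)
y(g) = -823/411 (y(g) = -2 + 1/(-1679 + 1268) = -2 + 1/(-411) = -2 - 1/411 = -823/411)
L + y(466) = 818652 - 823/411 = 336465149/411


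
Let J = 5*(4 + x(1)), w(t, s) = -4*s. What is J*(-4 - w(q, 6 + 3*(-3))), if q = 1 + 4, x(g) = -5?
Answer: 80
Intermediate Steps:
q = 5
J = -5 (J = 5*(4 - 5) = 5*(-1) = -5)
J*(-4 - w(q, 6 + 3*(-3))) = -5*(-4 - (-4)*(6 + 3*(-3))) = -5*(-4 - (-4)*(6 - 9)) = -5*(-4 - (-4)*(-3)) = -5*(-4 - 1*12) = -5*(-4 - 12) = -5*(-16) = 80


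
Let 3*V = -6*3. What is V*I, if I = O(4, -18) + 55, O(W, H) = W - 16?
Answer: -258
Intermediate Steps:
V = -6 (V = (-6*3)/3 = (⅓)*(-18) = -6)
O(W, H) = -16 + W
I = 43 (I = (-16 + 4) + 55 = -12 + 55 = 43)
V*I = -6*43 = -258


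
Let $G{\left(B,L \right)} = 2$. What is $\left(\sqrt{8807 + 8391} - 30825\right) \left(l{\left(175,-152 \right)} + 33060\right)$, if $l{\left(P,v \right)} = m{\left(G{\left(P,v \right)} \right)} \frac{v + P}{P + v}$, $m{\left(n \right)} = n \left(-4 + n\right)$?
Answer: $-1018951200 + 33056 \sqrt{17198} \approx -1.0146 \cdot 10^{9}$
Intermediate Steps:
$l{\left(P,v \right)} = -4$ ($l{\left(P,v \right)} = 2 \left(-4 + 2\right) \frac{v + P}{P + v} = 2 \left(-2\right) \frac{P + v}{P + v} = \left(-4\right) 1 = -4$)
$\left(\sqrt{8807 + 8391} - 30825\right) \left(l{\left(175,-152 \right)} + 33060\right) = \left(\sqrt{8807 + 8391} - 30825\right) \left(-4 + 33060\right) = \left(\sqrt{17198} - 30825\right) 33056 = \left(-30825 + \sqrt{17198}\right) 33056 = -1018951200 + 33056 \sqrt{17198}$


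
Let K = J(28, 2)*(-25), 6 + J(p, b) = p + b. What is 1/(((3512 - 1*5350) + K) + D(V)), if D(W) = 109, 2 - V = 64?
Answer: -1/2329 ≈ -0.00042937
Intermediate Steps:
V = -62 (V = 2 - 1*64 = 2 - 64 = -62)
J(p, b) = -6 + b + p (J(p, b) = -6 + (p + b) = -6 + (b + p) = -6 + b + p)
K = -600 (K = (-6 + 2 + 28)*(-25) = 24*(-25) = -600)
1/(((3512 - 1*5350) + K) + D(V)) = 1/(((3512 - 1*5350) - 600) + 109) = 1/(((3512 - 5350) - 600) + 109) = 1/((-1838 - 600) + 109) = 1/(-2438 + 109) = 1/(-2329) = -1/2329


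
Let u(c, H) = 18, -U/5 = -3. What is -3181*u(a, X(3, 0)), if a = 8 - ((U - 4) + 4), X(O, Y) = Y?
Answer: -57258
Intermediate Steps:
U = 15 (U = -5*(-3) = 15)
a = -7 (a = 8 - ((15 - 4) + 4) = 8 - (11 + 4) = 8 - 1*15 = 8 - 15 = -7)
-3181*u(a, X(3, 0)) = -3181*18 = -57258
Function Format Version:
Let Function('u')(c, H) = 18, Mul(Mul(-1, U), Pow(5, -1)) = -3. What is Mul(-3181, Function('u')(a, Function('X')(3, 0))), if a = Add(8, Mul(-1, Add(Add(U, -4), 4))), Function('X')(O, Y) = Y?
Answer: -57258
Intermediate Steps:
U = 15 (U = Mul(-5, -3) = 15)
a = -7 (a = Add(8, Mul(-1, Add(Add(15, -4), 4))) = Add(8, Mul(-1, Add(11, 4))) = Add(8, Mul(-1, 15)) = Add(8, -15) = -7)
Mul(-3181, Function('u')(a, Function('X')(3, 0))) = Mul(-3181, 18) = -57258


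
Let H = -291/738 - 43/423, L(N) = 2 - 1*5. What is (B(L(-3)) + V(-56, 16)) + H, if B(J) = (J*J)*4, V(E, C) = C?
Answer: 1786469/34686 ≈ 51.504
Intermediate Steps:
L(N) = -3 (L(N) = 2 - 5 = -3)
B(J) = 4*J**2 (B(J) = J**2*4 = 4*J**2)
H = -17203/34686 (H = -291*1/738 - 43*1/423 = -97/246 - 43/423 = -17203/34686 ≈ -0.49596)
(B(L(-3)) + V(-56, 16)) + H = (4*(-3)**2 + 16) - 17203/34686 = (4*9 + 16) - 17203/34686 = (36 + 16) - 17203/34686 = 52 - 17203/34686 = 1786469/34686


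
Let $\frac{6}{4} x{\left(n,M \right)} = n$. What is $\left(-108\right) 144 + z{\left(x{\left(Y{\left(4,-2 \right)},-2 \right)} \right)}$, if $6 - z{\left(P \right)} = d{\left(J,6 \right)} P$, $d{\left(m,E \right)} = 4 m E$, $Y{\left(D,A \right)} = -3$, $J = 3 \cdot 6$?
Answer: $-14682$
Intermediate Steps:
$J = 18$
$d{\left(m,E \right)} = 4 E m$
$x{\left(n,M \right)} = \frac{2 n}{3}$
$z{\left(P \right)} = 6 - 432 P$ ($z{\left(P \right)} = 6 - 4 \cdot 6 \cdot 18 P = 6 - 432 P$)
$\left(-108\right) 144 + z{\left(x{\left(Y{\left(4,-2 \right)},-2 \right)} \right)} = \left(-108\right) 144 - \left(-6 + 432 \cdot \frac{2}{3} \left(-3\right)\right) = -15552 + \left(6 - -864\right) = -15552 + \left(6 + 864\right) = -15552 + 870 = -14682$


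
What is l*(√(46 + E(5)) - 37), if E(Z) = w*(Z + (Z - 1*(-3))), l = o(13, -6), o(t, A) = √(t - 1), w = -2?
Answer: -74*√3 + 4*√15 ≈ -112.68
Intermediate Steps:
o(t, A) = √(-1 + t)
l = 2*√3 (l = √(-1 + 13) = √12 = 2*√3 ≈ 3.4641)
E(Z) = -6 - 4*Z (E(Z) = -2*(Z + (Z - 1*(-3))) = -2*(Z + (Z + 3)) = -2*(Z + (3 + Z)) = -2*(3 + 2*Z) = -6 - 4*Z)
l*(√(46 + E(5)) - 37) = (2*√3)*(√(46 + (-6 - 4*5)) - 37) = (2*√3)*(√(46 + (-6 - 20)) - 37) = (2*√3)*(√(46 - 26) - 37) = (2*√3)*(√20 - 37) = (2*√3)*(2*√5 - 37) = (2*√3)*(-37 + 2*√5) = 2*√3*(-37 + 2*√5)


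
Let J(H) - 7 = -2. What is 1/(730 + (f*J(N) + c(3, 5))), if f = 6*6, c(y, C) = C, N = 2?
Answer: 1/915 ≈ 0.0010929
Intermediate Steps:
J(H) = 5 (J(H) = 7 - 2 = 5)
f = 36
1/(730 + (f*J(N) + c(3, 5))) = 1/(730 + (36*5 + 5)) = 1/(730 + (180 + 5)) = 1/(730 + 185) = 1/915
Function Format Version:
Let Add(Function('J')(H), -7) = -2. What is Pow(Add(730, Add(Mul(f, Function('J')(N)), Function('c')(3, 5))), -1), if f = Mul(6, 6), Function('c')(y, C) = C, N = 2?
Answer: Rational(1, 915) ≈ 0.0010929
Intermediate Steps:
Function('J')(H) = 5 (Function('J')(H) = Add(7, -2) = 5)
f = 36
Pow(Add(730, Add(Mul(f, Function('J')(N)), Function('c')(3, 5))), -1) = Pow(Add(730, Add(Mul(36, 5), 5)), -1) = Pow(Add(730, Add(180, 5)), -1) = Pow(Add(730, 185), -1) = Pow(915, -1) = Rational(1, 915)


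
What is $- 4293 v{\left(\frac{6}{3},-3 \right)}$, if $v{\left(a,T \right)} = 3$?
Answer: $-12879$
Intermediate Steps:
$- 4293 v{\left(\frac{6}{3},-3 \right)} = \left(-4293\right) 3 = -12879$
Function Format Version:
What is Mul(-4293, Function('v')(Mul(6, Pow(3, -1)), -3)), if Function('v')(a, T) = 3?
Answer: -12879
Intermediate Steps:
Mul(-4293, Function('v')(Mul(6, Pow(3, -1)), -3)) = Mul(-4293, 3) = -12879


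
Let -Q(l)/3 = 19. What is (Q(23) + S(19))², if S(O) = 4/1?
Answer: 2809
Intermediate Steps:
Q(l) = -57 (Q(l) = -3*19 = -57)
S(O) = 4 (S(O) = 4*1 = 4)
(Q(23) + S(19))² = (-57 + 4)² = (-53)² = 2809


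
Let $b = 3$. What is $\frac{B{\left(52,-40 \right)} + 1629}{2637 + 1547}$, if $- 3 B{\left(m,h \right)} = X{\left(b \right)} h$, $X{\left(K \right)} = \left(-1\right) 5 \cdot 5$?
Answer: $\frac{3887}{12552} \approx 0.30967$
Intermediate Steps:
$X{\left(K \right)} = -25$ ($X{\left(K \right)} = \left(-5\right) 5 = -25$)
$B{\left(m,h \right)} = \frac{25 h}{3}$ ($B{\left(m,h \right)} = - \frac{\left(-25\right) h}{3} = \frac{25 h}{3}$)
$\frac{B{\left(52,-40 \right)} + 1629}{2637 + 1547} = \frac{\frac{25}{3} \left(-40\right) + 1629}{2637 + 1547} = \frac{- \frac{1000}{3} + 1629}{4184} = \frac{3887}{3} \cdot \frac{1}{4184} = \frac{3887}{12552}$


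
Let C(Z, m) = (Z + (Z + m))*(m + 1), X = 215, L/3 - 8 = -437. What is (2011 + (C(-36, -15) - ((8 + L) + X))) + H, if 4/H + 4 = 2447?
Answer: 10487803/2443 ≈ 4293.0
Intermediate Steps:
L = -1287 (L = 24 + 3*(-437) = 24 - 1311 = -1287)
H = 4/2443 (H = 4/(-4 + 2447) = 4/2443 ≈ 0.0016373)
C(Z, m) = (1 + m)*(m + 2*Z) (C(Z, m) = (m + 2*Z)*(1 + m) = (1 + m)*(m + 2*Z))
(2011 + (C(-36, -15) - ((8 + L) + X))) + H = (2011 + ((-15 + (-15)² + 2*(-36) + 2*(-36)*(-15)) - ((8 - 1287) + 215))) + 4/2443 = (2011 + ((-15 + 225 - 72 + 1080) - (-1279 + 215))) + 4/2443 = (2011 + (1218 - 1*(-1064))) + 4/2443 = (2011 + (1218 + 1064)) + 4/2443 = (2011 + 2282) + 4/2443 = 4293 + 4/2443 = 10487803/2443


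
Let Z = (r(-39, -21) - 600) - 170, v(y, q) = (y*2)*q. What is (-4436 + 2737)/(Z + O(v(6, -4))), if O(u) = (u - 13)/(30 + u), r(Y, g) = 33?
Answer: 30582/13205 ≈ 2.3159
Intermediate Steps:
v(y, q) = 2*q*y (v(y, q) = (2*y)*q = 2*q*y)
Z = -737 (Z = (33 - 600) - 170 = -567 - 170 = -737)
O(u) = (-13 + u)/(30 + u)
(-4436 + 2737)/(Z + O(v(6, -4))) = (-4436 + 2737)/(-737 + (-13 + 2*(-4)*6)/(30 + 2*(-4)*6)) = -1699/(-737 + (-13 - 48)/(30 - 48)) = -1699/(-737 - 61/(-18)) = -1699/(-737 - 1/18*(-61)) = -1699/(-737 + 61/18) = -1699/(-13205/18) = -1699*(-18/13205) = 30582/13205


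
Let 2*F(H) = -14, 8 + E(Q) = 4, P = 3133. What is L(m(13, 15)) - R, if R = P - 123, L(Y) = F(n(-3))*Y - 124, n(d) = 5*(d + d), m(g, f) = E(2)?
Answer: -3106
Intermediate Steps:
E(Q) = -4 (E(Q) = -8 + 4 = -4)
m(g, f) = -4
n(d) = 10*d (n(d) = 5*(2*d) = 10*d)
F(H) = -7 (F(H) = (1/2)*(-14) = -7)
L(Y) = -124 - 7*Y (L(Y) = -7*Y - 124 = -124 - 7*Y)
R = 3010 (R = 3133 - 123 = 3010)
L(m(13, 15)) - R = (-124 - 7*(-4)) - 1*3010 = (-124 + 28) - 3010 = -96 - 3010 = -3106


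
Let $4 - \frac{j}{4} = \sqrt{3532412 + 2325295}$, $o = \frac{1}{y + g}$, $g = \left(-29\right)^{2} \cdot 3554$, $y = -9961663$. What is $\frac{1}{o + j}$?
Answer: $- \frac{777907650899267}{4556742686348210403023} - \frac{194476914468004 \sqrt{5857707}}{4556742686348210403023} \approx -0.00010347$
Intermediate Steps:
$g = 2988914$ ($g = 841 \cdot 3554 = 2988914$)
$o = - \frac{1}{6972749}$ ($o = \frac{1}{-9961663 + 2988914} = \frac{1}{-6972749} = - \frac{1}{6972749} \approx -1.4342 \cdot 10^{-7}$)
$j = 16 - 4 \sqrt{5857707}$ ($j = 16 - 4 \sqrt{3532412 + 2325295} = 16 - 4 \sqrt{5857707} \approx -9665.1$)
$\frac{1}{o + j} = \frac{1}{- \frac{1}{6972749} + \left(16 - 4 \sqrt{5857707}\right)} = \frac{1}{\frac{111563983}{6972749} - 4 \sqrt{5857707}}$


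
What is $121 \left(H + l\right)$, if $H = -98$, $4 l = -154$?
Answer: $- \frac{33033}{2} \approx -16517.0$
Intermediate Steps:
$l = - \frac{77}{2}$ ($l = \frac{1}{4} \left(-154\right) = - \frac{77}{2} \approx -38.5$)
$121 \left(H + l\right) = 121 \left(-98 - \frac{77}{2}\right) = 121 \left(- \frac{273}{2}\right) = - \frac{33033}{2}$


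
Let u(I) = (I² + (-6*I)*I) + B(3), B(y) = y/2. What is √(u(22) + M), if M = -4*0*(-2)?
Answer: I*√9674/2 ≈ 49.178*I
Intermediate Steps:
M = 0 (M = 0*(-2) = 0)
B(y) = y/2 (B(y) = y*(½) = y/2)
u(I) = 3/2 - 5*I² (u(I) = (I² + (-6*I)*I) + (½)*3 = (I² - 6*I²) + 3/2 = -5*I² + 3/2 = 3/2 - 5*I²)
√(u(22) + M) = √((3/2 - 5*22²) + 0) = √((3/2 - 5*484) + 0) = √((3/2 - 2420) + 0) = √(-4837/2 + 0) = √(-4837/2) = I*√9674/2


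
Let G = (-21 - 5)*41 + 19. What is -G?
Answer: 1047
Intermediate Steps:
G = -1047 (G = -26*41 + 19 = -1066 + 19 = -1047)
-G = -1*(-1047) = 1047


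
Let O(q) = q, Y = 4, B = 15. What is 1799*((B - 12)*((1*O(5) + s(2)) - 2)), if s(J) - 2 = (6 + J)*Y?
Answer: 199689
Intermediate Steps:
s(J) = 26 + 4*J (s(J) = 2 + (6 + J)*4 = 2 + (24 + 4*J) = 26 + 4*J)
1799*((B - 12)*((1*O(5) + s(2)) - 2)) = 1799*((15 - 12)*((1*5 + (26 + 4*2)) - 2)) = 1799*(3*((5 + (26 + 8)) - 2)) = 1799*(3*((5 + 34) - 2)) = 1799*(3*(39 - 2)) = 1799*(3*37) = 1799*111 = 199689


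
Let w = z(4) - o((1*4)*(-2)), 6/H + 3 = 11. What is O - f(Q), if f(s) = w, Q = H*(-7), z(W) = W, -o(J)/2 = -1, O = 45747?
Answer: 45745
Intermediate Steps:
o(J) = 2 (o(J) = -2*(-1) = 2)
H = ¾ (H = 6/(-3 + 11) = 6/8 = 6*(⅛) = ¾ ≈ 0.75000)
w = 2 (w = 4 - 1*2 = 4 - 2 = 2)
Q = -21/4 (Q = (¾)*(-7) = -21/4 ≈ -5.2500)
f(s) = 2
O - f(Q) = 45747 - 1*2 = 45747 - 2 = 45745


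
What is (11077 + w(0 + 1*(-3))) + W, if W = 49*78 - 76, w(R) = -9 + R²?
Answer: 14823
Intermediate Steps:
W = 3746 (W = 3822 - 76 = 3746)
(11077 + w(0 + 1*(-3))) + W = (11077 + (-9 + (0 + 1*(-3))²)) + 3746 = (11077 + (-9 + (0 - 3)²)) + 3746 = (11077 + (-9 + (-3)²)) + 3746 = (11077 + (-9 + 9)) + 3746 = (11077 + 0) + 3746 = 11077 + 3746 = 14823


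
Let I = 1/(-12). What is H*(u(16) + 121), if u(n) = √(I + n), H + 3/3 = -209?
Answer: -25410 - 35*√573 ≈ -26248.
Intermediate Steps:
H = -210 (H = -1 - 209 = -210)
I = -1/12 ≈ -0.083333
u(n) = √(-1/12 + n)
H*(u(16) + 121) = -210*(√(-3 + 36*16)/6 + 121) = -210*(√(-3 + 576)/6 + 121) = -210*(√573/6 + 121) = -210*(121 + √573/6) = -25410 - 35*√573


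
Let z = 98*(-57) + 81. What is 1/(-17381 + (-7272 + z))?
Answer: -1/30158 ≈ -3.3159e-5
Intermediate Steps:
z = -5505 (z = -5586 + 81 = -5505)
1/(-17381 + (-7272 + z)) = 1/(-17381 + (-7272 - 5505)) = 1/(-17381 - 12777) = 1/(-30158) = -1/30158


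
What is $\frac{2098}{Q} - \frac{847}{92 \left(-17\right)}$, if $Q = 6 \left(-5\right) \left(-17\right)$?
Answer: $\frac{109213}{23460} \approx 4.6553$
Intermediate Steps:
$Q = 510$ ($Q = \left(-30\right) \left(-17\right) = 510$)
$\frac{2098}{Q} - \frac{847}{92 \left(-17\right)} = \frac{2098}{510} - \frac{847}{92 \left(-17\right)} = 2098 \cdot \frac{1}{510} - \frac{847}{-1564} = \frac{1049}{255} - - \frac{847}{1564} = \frac{1049}{255} + \frac{847}{1564} = \frac{109213}{23460}$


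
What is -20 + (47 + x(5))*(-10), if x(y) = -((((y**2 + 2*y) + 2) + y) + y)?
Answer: -20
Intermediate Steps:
x(y) = -2 - y**2 - 4*y (x(y) = -(((2 + y**2 + 2*y) + y) + y) = -((2 + y**2 + 3*y) + y) = -(2 + y**2 + 4*y) = -2 - y**2 - 4*y)
-20 + (47 + x(5))*(-10) = -20 + (47 + (-2 - 1*5**2 - 4*5))*(-10) = -20 + (47 + (-2 - 1*25 - 20))*(-10) = -20 + (47 + (-2 - 25 - 20))*(-10) = -20 + (47 - 47)*(-10) = -20 + 0*(-10) = -20 + 0 = -20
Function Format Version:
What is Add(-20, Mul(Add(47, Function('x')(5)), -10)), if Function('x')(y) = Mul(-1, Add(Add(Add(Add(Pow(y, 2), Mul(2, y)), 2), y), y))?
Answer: -20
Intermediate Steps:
Function('x')(y) = Add(-2, Mul(-1, Pow(y, 2)), Mul(-4, y)) (Function('x')(y) = Mul(-1, Add(Add(Add(2, Pow(y, 2), Mul(2, y)), y), y)) = Mul(-1, Add(Add(2, Pow(y, 2), Mul(3, y)), y)) = Mul(-1, Add(2, Pow(y, 2), Mul(4, y))) = Add(-2, Mul(-1, Pow(y, 2)), Mul(-4, y)))
Add(-20, Mul(Add(47, Function('x')(5)), -10)) = Add(-20, Mul(Add(47, Add(-2, Mul(-1, Pow(5, 2)), Mul(-4, 5))), -10)) = Add(-20, Mul(Add(47, Add(-2, Mul(-1, 25), -20)), -10)) = Add(-20, Mul(Add(47, Add(-2, -25, -20)), -10)) = Add(-20, Mul(Add(47, -47), -10)) = Add(-20, Mul(0, -10)) = Add(-20, 0) = -20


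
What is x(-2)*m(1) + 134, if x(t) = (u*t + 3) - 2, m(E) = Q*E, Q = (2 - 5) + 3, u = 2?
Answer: 134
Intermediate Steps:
Q = 0 (Q = -3 + 3 = 0)
m(E) = 0 (m(E) = 0*E = 0)
x(t) = 1 + 2*t (x(t) = (2*t + 3) - 2 = (3 + 2*t) - 2 = 1 + 2*t)
x(-2)*m(1) + 134 = (1 + 2*(-2))*0 + 134 = (1 - 4)*0 + 134 = -3*0 + 134 = 0 + 134 = 134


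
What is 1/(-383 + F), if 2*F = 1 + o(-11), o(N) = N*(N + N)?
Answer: -2/523 ≈ -0.0038241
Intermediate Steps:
o(N) = 2*N² (o(N) = N*(2*N) = 2*N²)
F = 243/2 (F = (1 + 2*(-11)²)/2 = (1 + 2*121)/2 = (1 + 242)/2 = (½)*243 = 243/2 ≈ 121.50)
1/(-383 + F) = 1/(-383 + 243/2) = 1/(-523/2) = -2/523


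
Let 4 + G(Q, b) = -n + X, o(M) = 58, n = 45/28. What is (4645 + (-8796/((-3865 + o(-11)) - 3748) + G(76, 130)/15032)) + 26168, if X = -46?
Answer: 97985003408881/3179869280 ≈ 30814.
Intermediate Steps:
n = 45/28 (n = 45*(1/28) = 45/28 ≈ 1.6071)
G(Q, b) = -1445/28 (G(Q, b) = -4 + (-1*45/28 - 46) = -4 + (-45/28 - 46) = -4 - 1333/28 = -1445/28)
(4645 + (-8796/((-3865 + o(-11)) - 3748) + G(76, 130)/15032)) + 26168 = (4645 + (-8796/((-3865 + 58) - 3748) - 1445/28/15032)) + 26168 = (4645 + (-8796/(-3807 - 3748) - 1445/28*1/15032)) + 26168 = (4645 + (-8796/(-7555) - 1445/420896)) + 26168 = (4645 + (-8796*(-1/7555) - 1445/420896)) + 26168 = (4645 + (8796/7555 - 1445/420896)) + 26168 = (4645 + 3691284241/3179869280) + 26168 = 14774184089841/3179869280 + 26168 = 97985003408881/3179869280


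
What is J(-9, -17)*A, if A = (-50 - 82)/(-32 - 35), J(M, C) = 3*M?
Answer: -3564/67 ≈ -53.194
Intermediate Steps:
A = 132/67 (A = -132/(-67) = -132*(-1/67) = 132/67 ≈ 1.9701)
J(-9, -17)*A = (3*(-9))*(132/67) = -27*132/67 = -3564/67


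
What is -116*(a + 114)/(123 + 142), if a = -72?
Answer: -4872/265 ≈ -18.385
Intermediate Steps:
-116*(a + 114)/(123 + 142) = -116*(-72 + 114)/(123 + 142) = -4872/265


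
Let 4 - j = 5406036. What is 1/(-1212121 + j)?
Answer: -1/6618153 ≈ -1.5110e-7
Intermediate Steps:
j = -5406032 (j = 4 - 1*5406036 = 4 - 5406036 = -5406032)
1/(-1212121 + j) = 1/(-1212121 - 5406032) = 1/(-6618153) = -1/6618153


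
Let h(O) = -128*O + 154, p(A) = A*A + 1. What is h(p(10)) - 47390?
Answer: -60164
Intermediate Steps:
p(A) = 1 + A² (p(A) = A² + 1 = 1 + A²)
h(O) = 154 - 128*O
h(p(10)) - 47390 = (154 - 128*(1 + 10²)) - 47390 = (154 - 128*(1 + 100)) - 47390 = (154 - 128*101) - 47390 = (154 - 12928) - 47390 = -12774 - 47390 = -60164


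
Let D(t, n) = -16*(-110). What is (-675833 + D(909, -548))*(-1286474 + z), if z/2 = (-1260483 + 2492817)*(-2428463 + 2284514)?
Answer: 239152863501613638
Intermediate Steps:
D(t, n) = 1760
z = -354786493932 (z = 2*((-1260483 + 2492817)*(-2428463 + 2284514)) = 2*(1232334*(-143949)) = 2*(-177393246966) = -354786493932)
(-675833 + D(909, -548))*(-1286474 + z) = (-675833 + 1760)*(-1286474 - 354786493932) = -674073*(-354787780406) = 239152863501613638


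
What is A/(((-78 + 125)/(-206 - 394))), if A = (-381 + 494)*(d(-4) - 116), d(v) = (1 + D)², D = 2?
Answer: 7254600/47 ≈ 1.5435e+5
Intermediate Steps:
d(v) = 9 (d(v) = (1 + 2)² = 3² = 9)
A = -12091 (A = (-381 + 494)*(9 - 116) = 113*(-107) = -12091)
A/(((-78 + 125)/(-206 - 394))) = -12091*(-206 - 394)/(-78 + 125) = -12091/(47/(-600)) = -12091/(47*(-1/600)) = -12091/(-47/600) = -12091*(-600/47) = 7254600/47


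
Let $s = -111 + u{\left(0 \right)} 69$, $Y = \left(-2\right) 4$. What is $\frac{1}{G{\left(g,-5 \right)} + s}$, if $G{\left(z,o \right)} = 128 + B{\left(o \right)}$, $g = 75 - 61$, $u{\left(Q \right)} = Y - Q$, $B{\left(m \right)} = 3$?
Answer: $- \frac{1}{532} \approx -0.0018797$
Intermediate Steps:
$Y = -8$
$u{\left(Q \right)} = -8 - Q$
$g = 14$
$G{\left(z,o \right)} = 131$ ($G{\left(z,o \right)} = 128 + 3 = 131$)
$s = -663$ ($s = -111 + \left(-8 - 0\right) 69 = -111 + \left(-8 + 0\right) 69 = -111 - 552 = -663$)
$\frac{1}{G{\left(g,-5 \right)} + s} = \frac{1}{131 - 663} = \frac{1}{-532} = - \frac{1}{532}$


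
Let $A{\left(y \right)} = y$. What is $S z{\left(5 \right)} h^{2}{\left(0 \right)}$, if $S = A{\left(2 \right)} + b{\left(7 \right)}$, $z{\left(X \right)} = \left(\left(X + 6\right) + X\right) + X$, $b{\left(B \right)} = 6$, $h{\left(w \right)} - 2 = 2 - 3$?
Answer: $168$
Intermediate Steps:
$h{\left(w \right)} = 1$ ($h{\left(w \right)} = 2 + \left(2 - 3\right) = 2 - 1 = 1$)
$z{\left(X \right)} = 6 + 3 X$ ($z{\left(X \right)} = \left(\left(6 + X\right) + X\right) + X = \left(6 + 2 X\right) + X = 6 + 3 X$)
$S = 8$ ($S = 2 + 6 = 8$)
$S z{\left(5 \right)} h^{2}{\left(0 \right)} = 8 \left(6 + 3 \cdot 5\right) 1^{2} = 8 \left(6 + 15\right) 1 = 8 \cdot 21 \cdot 1 = 8 \cdot 21 = 168$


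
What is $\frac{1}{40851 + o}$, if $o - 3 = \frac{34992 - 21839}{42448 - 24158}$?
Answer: $\frac{18290}{747232813} \approx 2.4477 \cdot 10^{-5}$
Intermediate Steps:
$o = \frac{68023}{18290}$ ($o = 3 + \frac{34992 - 21839}{42448 - 24158} = 3 + \frac{13153}{18290} = \frac{68023}{18290} \approx 3.7191$)
$\frac{1}{40851 + o} = \frac{1}{40851 + \frac{68023}{18290}} = \frac{1}{\frac{747232813}{18290}} = \frac{18290}{747232813}$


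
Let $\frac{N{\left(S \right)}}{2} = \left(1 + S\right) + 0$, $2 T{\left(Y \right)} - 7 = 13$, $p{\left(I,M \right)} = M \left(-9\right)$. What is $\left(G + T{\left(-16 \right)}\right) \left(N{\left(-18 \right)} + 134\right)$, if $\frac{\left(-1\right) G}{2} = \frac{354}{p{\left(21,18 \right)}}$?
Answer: $\frac{38800}{27} \approx 1437.0$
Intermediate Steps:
$p{\left(I,M \right)} = - 9 M$
$T{\left(Y \right)} = 10$ ($T{\left(Y \right)} = \frac{7}{2} + \frac{1}{2} \cdot 13 = \frac{7}{2} + \frac{13}{2} = 10$)
$N{\left(S \right)} = 2 + 2 S$ ($N{\left(S \right)} = 2 \left(\left(1 + S\right) + 0\right) = 2 \left(1 + S\right) = 2 + 2 S$)
$G = \frac{118}{27}$ ($G = - 2 \frac{354}{\left(-9\right) 18} = - 2 \frac{354}{-162} = - 2 \cdot 354 \left(- \frac{1}{162}\right) = \left(-2\right) \left(- \frac{59}{27}\right) = \frac{118}{27} \approx 4.3704$)
$\left(G + T{\left(-16 \right)}\right) \left(N{\left(-18 \right)} + 134\right) = \left(\frac{118}{27} + 10\right) \left(\left(2 + 2 \left(-18\right)\right) + 134\right) = \frac{388 \left(\left(2 - 36\right) + 134\right)}{27} = \frac{388 \left(-34 + 134\right)}{27} = \frac{388}{27} \cdot 100 = \frac{38800}{27}$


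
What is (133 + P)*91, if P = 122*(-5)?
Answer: -43407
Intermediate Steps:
P = -610
(133 + P)*91 = (133 - 610)*91 = -477*91 = -43407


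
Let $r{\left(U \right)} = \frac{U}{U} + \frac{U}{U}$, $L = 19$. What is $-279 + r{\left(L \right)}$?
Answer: $-277$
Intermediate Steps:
$r{\left(U \right)} = 2$ ($r{\left(U \right)} = 1 + 1 = 2$)
$-279 + r{\left(L \right)} = -279 + 2 = -277$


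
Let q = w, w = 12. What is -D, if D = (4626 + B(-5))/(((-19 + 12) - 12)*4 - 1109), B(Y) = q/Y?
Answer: 7706/1975 ≈ 3.9018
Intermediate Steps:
q = 12
B(Y) = 12/Y
D = -7706/1975 (D = (4626 + 12/(-5))/(((-19 + 12) - 12)*4 - 1109) = (4626 + 12*(-1/5))/((-7 - 12)*4 - 1109) = (4626 - 12/5)/(-19*4 - 1109) = 23118/(5*(-76 - 1109)) = (23118/5)/(-1185) = (23118/5)*(-1/1185) = -7706/1975 ≈ -3.9018)
-D = -1*(-7706/1975) = 7706/1975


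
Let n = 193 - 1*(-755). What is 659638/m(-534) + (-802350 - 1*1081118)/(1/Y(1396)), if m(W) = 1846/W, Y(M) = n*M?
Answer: -2300666855408658/923 ≈ -2.4926e+12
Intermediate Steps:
n = 948 (n = 193 + 755 = 948)
Y(M) = 948*M
659638/m(-534) + (-802350 - 1*1081118)/(1/Y(1396)) = 659638/((1846/(-534))) + (-802350 - 1*1081118)/(1/(948*1396)) = 659638/((1846*(-1/534))) + (-802350 - 1081118)/(1/1323408) = 659638/(-923/267) - 1883468/1/1323408 = 659638*(-267/923) - 1883468*1323408 = -176123346/923 - 2492596618944 = -2300666855408658/923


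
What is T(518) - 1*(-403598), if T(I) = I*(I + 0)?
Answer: 671922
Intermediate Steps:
T(I) = I² (T(I) = I*I = I²)
T(518) - 1*(-403598) = 518² - 1*(-403598) = 268324 + 403598 = 671922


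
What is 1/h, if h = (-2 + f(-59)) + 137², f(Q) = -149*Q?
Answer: 1/27558 ≈ 3.6287e-5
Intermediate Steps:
h = 27558 (h = (-2 - 149*(-59)) + 137² = (-2 + 8791) + 18769 = 8789 + 18769 = 27558)
1/h = 1/27558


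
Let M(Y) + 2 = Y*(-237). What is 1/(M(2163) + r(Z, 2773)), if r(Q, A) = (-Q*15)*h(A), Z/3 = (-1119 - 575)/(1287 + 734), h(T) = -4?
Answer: -2021/1036336213 ≈ -1.9501e-6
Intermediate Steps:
M(Y) = -2 - 237*Y (M(Y) = -2 + Y*(-237) = -2 - 237*Y)
Z = -5082/2021 (Z = 3*((-1119 - 575)/(1287 + 734)) = 3*(-1694/2021) = -5082/2021 ≈ -2.5146)
r(Q, A) = 60*Q (r(Q, A) = (-Q*15)*(-4) = -15*Q*(-4) = 60*Q)
1/(M(2163) + r(Z, 2773)) = 1/((-2 - 237*2163) + 60*(-5082/2021)) = 1/((-2 - 512631) - 304920/2021) = 1/(-512633 - 304920/2021) = 1/(-1036336213/2021) = -2021/1036336213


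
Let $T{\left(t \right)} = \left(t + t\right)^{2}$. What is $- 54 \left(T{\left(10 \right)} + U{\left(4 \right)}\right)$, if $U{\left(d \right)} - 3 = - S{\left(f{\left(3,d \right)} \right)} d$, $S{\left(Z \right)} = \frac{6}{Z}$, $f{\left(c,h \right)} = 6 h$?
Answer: $-21708$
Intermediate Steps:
$T{\left(t \right)} = 4 t^{2}$ ($T{\left(t \right)} = \left(2 t\right)^{2} = 4 t^{2}$)
$U{\left(d \right)} = 2$ ($U{\left(d \right)} = 3 - \frac{6}{6 d} d = 3 - 6 \frac{1}{6 d} d = 3 - \frac{d}{d} = 3 - 1 = 2$)
$- 54 \left(T{\left(10 \right)} + U{\left(4 \right)}\right) = - 54 \left(4 \cdot 10^{2} + 2\right) = - 54 \left(4 \cdot 100 + 2\right) = - 54 \left(400 + 2\right) = \left(-54\right) 402 = -21708$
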